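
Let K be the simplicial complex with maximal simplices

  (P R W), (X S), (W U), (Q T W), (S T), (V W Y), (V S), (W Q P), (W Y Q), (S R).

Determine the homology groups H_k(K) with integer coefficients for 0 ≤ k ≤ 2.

We work with the vertex ordering P < Q < R < S < T < U < V < W < X < Y. The simplices of K, each written with vertices in increasing order, are:

  0-simplices (10): P, Q, R, S, T, U, V, W, X, Y
  1-simplices (16): PQ, PR, PW, QT, QW, QY, RS, RW, ST, SV, SX, TW, UW, VW, VY, WY
  2-simplices (5): PQW, PRW, QTW, QWY, VWY

so the chain groups are C_0 ≅ Z^10, C_1 ≅ Z^16, C_2 ≅ Z^5.

Boundary ∂_1: C_1 → C_0 sends each edge [p,q] (with p < q) to q − p. For instance
  ∂RS = S − R.
The 10×16 boundary matrix has rank 9 and Smith normal form diag(1,1,1,1,1,1,1,1,1).

The boundary map ∂_2: C_2 → C_1 maps a triangle to the signed sum of its edges. For instance
  ∂PRW = RW − PW + PR,
  ∂QTW = TW − QW + QT.
As a 16×5 matrix over Z this has rank 5, with invariant factors (1,1,1,1,1).

From H_k ≅ ker(∂_k) / im(∂_{k+1}) we obtain:

  H_0: rank C_0 − rank ∂_1 = 10 − 9 = 1, and the invariant factors of ∂_1 are all 1, so H_0 = Z.
  H_1: rank ker ∂_1 − rank ∂_2 = (16 − 9) − 5 = 2, and the invariant factors of ∂_2 are all 1, so H_1 = Z^2.
  H_2: rank ker ∂_2 − rank ∂_3 = (5 − 5) − 0 = 0, and there is no ∂_3, so H_2 = 0.

As a check, the Euler characteristic is 10 − 16 + 5 = -1, which agrees with 1 − 2 + 0 = -1.

H_0 = Z,  H_1 = Z^2,  H_2 = 0.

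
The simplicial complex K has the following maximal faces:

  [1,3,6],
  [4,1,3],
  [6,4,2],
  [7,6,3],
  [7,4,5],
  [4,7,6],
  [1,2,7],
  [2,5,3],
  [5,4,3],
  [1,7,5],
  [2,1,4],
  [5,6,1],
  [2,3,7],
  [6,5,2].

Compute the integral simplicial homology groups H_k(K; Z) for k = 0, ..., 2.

Fix the vertex order 1 < 2 < 3 < 4 < 5 < 6 < 7 and write every simplex with vertices in increasing order. Then dim K = 2 and the simplices of K are:

  0-simplices (7): [1], [2], [3], [4], [5], [6], [7]
  1-simplices (21): [1,2], [1,3], [1,4], [1,5], [1,6], [1,7], [2,3], [2,4], [2,5], [2,6], [2,7], [3,4], [3,5], [3,6], [3,7], [4,5], [4,6], [4,7], [5,6], [5,7], [6,7]
  2-simplices (14): [1,2,4], [1,2,7], [1,3,4], [1,3,6], [1,5,6], [1,5,7], [2,3,5], [2,3,7], [2,4,6], [2,5,6], [3,4,5], [3,6,7], [4,5,7], [4,6,7]

Hence C_0 ≅ Z^7, C_1 ≅ Z^21, C_2 ≅ Z^14.

∂_1: C_1 → C_0 sends each edge [p,q] (with p < q) to q − p. For instance
  ∂[2,3] = [3] − [2].
The 7×21 boundary matrix has rank 6 and Smith normal form diag(1,1,1,1,1,1).

Boundary ∂_2: C_2 → C_1 maps a triangle to the signed sum of its edges. For instance
  ∂[4,5,7] = [5,7] − [4,7] + [4,5],
  ∂[2,3,5] = [3,5] − [2,5] + [2,3].
As a 21×14 matrix over Z this has rank 13, with invariant factors (1,1,1,1,1,1,1,1,1,1,1,1,1).

Now H_k = ker ∂_k / im ∂_{k+1}, so:

  H_0: rank C_0 − rank ∂_1 = 7 − 6 = 1, and the invariant factors of ∂_1 are all 1, so H_0 = Z.
  H_1: rank ker ∂_1 − rank ∂_2 = (21 − 6) − 13 = 2, and the invariant factors of ∂_2 are all 1, so H_1 = Z^2.
  H_2: rank ker ∂_2 − rank ∂_3 = (14 − 13) − 0 = 1, and there is no ∂_3, so H_2 = Z.

H_0 ≅ Z,  H_1 ≅ Z^2,  H_2 ≅ Z.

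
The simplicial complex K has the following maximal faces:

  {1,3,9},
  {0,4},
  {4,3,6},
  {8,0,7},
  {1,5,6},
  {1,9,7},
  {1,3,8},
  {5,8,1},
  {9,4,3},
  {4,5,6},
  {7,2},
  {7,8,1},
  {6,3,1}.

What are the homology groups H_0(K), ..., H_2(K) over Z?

We work with the vertex ordering 0 < 1 < 2 < 3 < 4 < 5 < 6 < 7 < 8 < 9. The simplices of K, each written with vertices in increasing order, are:

  0-simplices (10): [0], [1], [2], [3], [4], [5], [6], [7], [8], [9]
  1-simplices (21): [0,4], [0,7], [0,8], [1,3], [1,5], [1,6], [1,7], [1,8], [1,9], [2,7], [3,4], [3,6], [3,8], [3,9], [4,5], [4,6], [4,9], [5,6], [5,8], [7,8], [7,9]
  2-simplices (11): [0,7,8], [1,3,6], [1,3,8], [1,3,9], [1,5,6], [1,5,8], [1,7,8], [1,7,9], [3,4,6], [3,4,9], [4,5,6]

Hence C_0 ≅ Z^10, C_1 ≅ Z^21, C_2 ≅ Z^11.

Boundary ∂_1: C_1 → C_0 sends each edge [p,q] (with p < q) to q − p.
As a 10×21 matrix over Z this has rank 9, with invariant factors (1,1,1,1,1,1,1,1,1).

The boundary map ∂_2: C_2 → C_1 maps a triangle to the signed sum of its edges. For instance
  ∂[0,7,8] = [7,8] − [0,8] + [0,7],
  ∂[1,7,8] = [7,8] − [1,8] + [1,7].
The resulting 21×11 matrix has rank 11, and its Smith normal form has invariant factors (1,1,1,1,1,1,1,1,1,1,1).

Computing H_k = (kernel of ∂_k) / (image of ∂_{k+1}):

  H_0: rank C_0 − rank ∂_1 = 10 − 9 = 1, and the invariant factors of ∂_1 are all 1, so H_0 ≅ Z.
  H_1: rank ker ∂_1 − rank ∂_2 = (21 − 9) − 11 = 1, and the invariant factors of ∂_2 are all 1, so H_1 ≅ Z.
  H_2: rank ker ∂_2 − rank ∂_3 = (11 − 11) − 0 = 0, and there is no ∂_3, so H_2 ≅ 0.

H_0 ≅ Z,  H_1 ≅ Z,  H_2 = 0.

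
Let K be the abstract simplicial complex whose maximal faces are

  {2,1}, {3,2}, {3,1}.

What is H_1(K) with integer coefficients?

H_1 ≅ Z.

K has 3 vertices, 3 edges.
rank ∂_1 = 2, rank ∂_2 = 0 ⇒ b_1 = 3 − 2 − 0 = 1. So H_1 = Z.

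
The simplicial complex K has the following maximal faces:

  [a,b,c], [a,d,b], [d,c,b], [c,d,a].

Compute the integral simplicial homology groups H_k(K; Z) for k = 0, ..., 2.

Take the total order a < b < c < d on the vertex set. Then K (dimension 2) consists of the simplices:

  0-simplices (4): a, b, c, d
  1-simplices (6): ab, ac, ad, bc, bd, cd
  2-simplices (4): abc, abd, acd, bcd

Hence C_0 ≅ Z^4, C_1 ≅ Z^6, C_2 ≅ Z^4.

The boundary map ∂_1: C_1 → C_0 maps an edge to its endpoints' difference, ∂[p,q] = q − p. For instance
  ∂cd = d − c.
The 4×6 boundary matrix has rank 3 and Smith normal form diag(1,1,1).

The boundary map ∂_2: C_2 → C_1 acts by ∂[p,q,r] = [q,r] − [p,r] + [p,q]. For instance
  ∂abd = bd − ad + ab,
  ∂acd = cd − ad + ac.
The resulting 6×4 matrix has rank 3, and its Smith normal form has invariant factors (1,1,1).

Reading off H_k = ker ∂_k / im ∂_{k+1}:

  H_0: rank C_0 − rank ∂_1 = 4 − 3 = 1, and the invariant factors of ∂_1 are all 1, so H_0 ≅ Z.
  H_1: rank ker ∂_1 − rank ∂_2 = (6 − 3) − 3 = 0, and the invariant factors of ∂_2 are all 1, so H_1 ≅ 0.
  H_2: rank ker ∂_2 − rank ∂_3 = (4 − 3) − 0 = 1, and there is no ∂_3, so H_2 ≅ Z.

H_0 ≅ Z,  H_1 = 0,  H_2 ≅ Z.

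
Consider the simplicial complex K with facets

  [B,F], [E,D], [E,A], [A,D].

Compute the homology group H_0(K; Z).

Order the vertices as A < B < D < E < F. Listing each simplex with vertices in this order, K has dimension 1 with simplices:

  0-simplices (5): A, B, D, E, F
  1-simplices (4): AD, AE, BF, DE

Hence C_0 ≅ Z^5, C_1 ≅ Z^4.

The boundary map ∂_1: C_1 → C_0 sends each edge [p,q] (with p < q) to q − p. For instance
  ∂DE = E − D.
The resulting 5×4 matrix has rank 3, and its Smith normal form has invariant factors (1,1,1).

From H_k ≅ ker(∂_k) / im(∂_{k+1}) we obtain:

  H_0: rank C_0 − rank ∂_1 = 5 − 3 = 2, and the invariant factors of ∂_1 are all 1, so H_0 ≅ Z^2.

H_0 ≅ Z^2.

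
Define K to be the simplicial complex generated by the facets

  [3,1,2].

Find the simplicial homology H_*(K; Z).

We work with the vertex ordering 1 < 2 < 3. The simplices of K, each written with vertices in increasing order, are:

  0-simplices (3): [1], [2], [3]
  1-simplices (3): [1,2], [1,3], [2,3]
  2-simplices (1): [1,2,3]

giving chain groups C_0 ≅ Z^3, C_1 ≅ Z^3, C_2 ≅ Z^1.

∂_1: C_1 → C_0 sends each edge [p,q] (with p < q) to q − p. For instance
  ∂[1,2] = [2] − [1].
This gives a 3×3 integer matrix of rank 2; reducing to Smith normal form yields diagonal entries (1,1).

∂_2: C_2 → C_1 maps a triangle to the signed sum of its edges. For instance
  ∂[1,2,3] = [2,3] − [1,3] + [1,2].
The resulting 3×1 matrix has rank 1, and its Smith normal form has invariant factors (1).

Now H_k = ker ∂_k / im ∂_{k+1}, so:

  H_0: rank C_0 − rank ∂_1 = 3 − 2 = 1, and the invariant factors of ∂_1 are all 1, so H_0 = Z.
  H_1: rank ker ∂_1 − rank ∂_2 = (3 − 2) − 1 = 0, and the invariant factors of ∂_2 are all 1, so H_1 = 0.
  H_2: rank ker ∂_2 − rank ∂_3 = (1 − 1) − 0 = 0, and there is no ∂_3, so H_2 = 0.

(K is a triangulation of the 2-simplex.)

H_0 = Z,  H_1 = 0,  H_2 = 0.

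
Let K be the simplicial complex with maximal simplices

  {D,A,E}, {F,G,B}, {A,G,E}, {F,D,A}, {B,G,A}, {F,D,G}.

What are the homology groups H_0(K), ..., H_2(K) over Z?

K has 6 vertices, 12 edges, 6 triangles.
rank ∂_0 = 0, rank ∂_1 = 5 ⇒ b_0 = 6 − 0 − 5 = 1; all invariant factors of ∂_1 are 1 so no torsion. So H_0 = Z.
rank ∂_1 = 5, rank ∂_2 = 6 ⇒ b_1 = 12 − 5 − 6 = 1; all invariant factors of ∂_2 are 1 so no torsion. So H_1 = Z.
rank ∂_2 = 6, rank ∂_3 = 0 ⇒ b_2 = 6 − 6 − 0 = 0. So H_2 = 0.

H_0 = Z,  H_1 = Z,  H_2 = 0.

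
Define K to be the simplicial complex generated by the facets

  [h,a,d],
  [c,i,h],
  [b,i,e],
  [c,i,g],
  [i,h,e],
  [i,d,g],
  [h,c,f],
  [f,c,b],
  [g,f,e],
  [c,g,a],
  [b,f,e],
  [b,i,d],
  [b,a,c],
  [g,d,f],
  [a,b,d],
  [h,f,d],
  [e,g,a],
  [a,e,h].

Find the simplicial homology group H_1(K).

We work with the vertex ordering a < b < c < d < e < f < g < h < i. The simplices of K, each written with vertices in increasing order, are:

  0-simplices (9): a, b, c, d, e, f, g, h, i
  1-simplices (27): ab, ac, ad, ae, ag, ah, bc, bd, be, bf, bi, cf, cg, ch, ci, df, dg, dh, di, ef, eg, eh, ei, fg, fh, gi, hi
  2-simplices (18): abc, abd, acg, adh, aeg, aeh, bcf, bdi, bef, bei, cfh, cgi, chi, dfg, dfh, dgi, efg, ehi

so the chain groups are C_0 ≅ Z^9, C_1 ≅ Z^27, C_2 ≅ Z^18.

∂_1: C_1 → C_0 is given by ∂[p,q] = [q] − [p].
This gives a 9×27 integer matrix of rank 8; reducing to Smith normal form yields diagonal entries (1,1,1,1,1,1,1,1).

∂_2: C_2 → C_1 sends each 2-simplex [p,q,r] to [q,r] − [p,r] + [p,q]. For instance
  ∂chi = hi − ci + ch,
  ∂acg = cg − ag + ac.
As a 27×18 matrix over Z this has rank 17, with invariant factors (1,1,1,1,1,1,1,1,1,1,1,1,1,1,1,1,1).

Reading off H_k = ker ∂_k / im ∂_{k+1}:

  H_1: rank ker ∂_1 − rank ∂_2 = (27 − 8) − 17 = 2, and the invariant factors of ∂_2 are all 1, so H_1 ≅ Z^2.

H_1 = Z^2.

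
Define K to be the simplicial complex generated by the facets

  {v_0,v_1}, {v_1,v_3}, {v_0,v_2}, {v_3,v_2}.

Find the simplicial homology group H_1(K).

Take the total order v_0 < v_1 < v_2 < v_3 on the vertex set. Then K (dimension 1) consists of the simplices:

  0-simplices (4): [v_0], [v_1], [v_2], [v_3]
  1-simplices (4): [v_0,v_1], [v_0,v_2], [v_1,v_3], [v_2,v_3]

Hence C_0 ≅ Z^4, C_1 ≅ Z^4.

∂_1: C_1 → C_0 maps an edge to its endpoints' difference, ∂[p,q] = q − p. For instance
  ∂[v_0,v_2] = [v_2] − [v_0].
As a 4×4 matrix over Z this has rank 3, with invariant factors (1,1,1).

Now H_k = ker ∂_k / im ∂_{k+1}, so:

  H_1: rank ker ∂_1 − rank ∂_2 = (4 − 3) − 0 = 1, and there is no ∂_2, so H_1 ≅ Z.

H_1 ≅ Z.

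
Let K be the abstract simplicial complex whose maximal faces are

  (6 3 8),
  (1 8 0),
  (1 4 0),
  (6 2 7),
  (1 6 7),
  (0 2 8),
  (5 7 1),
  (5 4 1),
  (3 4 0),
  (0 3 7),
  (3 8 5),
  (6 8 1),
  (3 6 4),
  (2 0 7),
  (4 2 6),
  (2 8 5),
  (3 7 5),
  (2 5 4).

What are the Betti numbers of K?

b_0 = 1, b_1 = 2, b_2 = 1.

We work with the vertex ordering 0 < 1 < 2 < 3 < 4 < 5 < 6 < 7 < 8. The simplices of K, each written with vertices in increasing order, are:

  0-simplices (9): [0], [1], [2], [3], [4], [5], [6], [7], [8]
  1-simplices (27): (27 of them)
  2-simplices (18): [0,1,4], [0,1,8], [0,2,7], [0,2,8], [0,3,4], [0,3,7], [1,4,5], [1,5,7], [1,6,7], [1,6,8], [2,4,5], [2,4,6], [2,5,8], [2,6,7], [3,4,6], [3,5,7], [3,5,8], [3,6,8]

giving chain groups C_0 ≅ Z^9, C_1 ≅ Z^27, C_2 ≅ Z^18.

Boundary ∂_1: C_1 → C_0 maps an edge to its endpoints' difference, ∂[p,q] = q − p.
The 9×27 boundary matrix has rank 8 and Smith normal form diag(1,1,1,1,1,1,1,1).

The boundary map ∂_2: C_2 → C_1 maps a triangle to the signed sum of its edges. For instance
  ∂[3,5,8] = [5,8] − [3,8] + [3,5],
  ∂[2,4,6] = [4,6] − [2,6] + [2,4].
The resulting 27×18 matrix has rank 17, and its Smith normal form has invariant factors (1,1,1,1,1,1,1,1,1,1,1,1,1,1,1,1,1).

Computing H_k = (kernel of ∂_k) / (image of ∂_{k+1}):

  H_0: rank C_0 − rank ∂_1 = 9 − 8 = 1, and the invariant factors of ∂_1 are all 1, so H_0 ≅ Z.
  H_1: rank ker ∂_1 − rank ∂_2 = (27 − 8) − 17 = 2, and the invariant factors of ∂_2 are all 1, so H_1 ≅ Z^2.
  H_2: rank ker ∂_2 − rank ∂_3 = (18 − 17) − 0 = 1, and there is no ∂_3, so H_2 ≅ Z.

Hence the Betti numbers are b_0 = 1, b_1 = 2, b_2 = 1.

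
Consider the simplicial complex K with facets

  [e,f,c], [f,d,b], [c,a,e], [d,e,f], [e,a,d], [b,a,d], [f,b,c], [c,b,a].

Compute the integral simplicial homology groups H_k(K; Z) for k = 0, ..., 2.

Take the total order a < b < c < d < e < f on the vertex set. Then K (dimension 2) consists of the simplices:

  0-simplices (6): a, b, c, d, e, f
  1-simplices (12): ab, ac, ad, ae, bc, bd, bf, ce, cf, de, df, ef
  2-simplices (8): abc, abd, ace, ade, bcf, bdf, cef, def

giving chain groups C_0 ≅ Z^6, C_1 ≅ Z^12, C_2 ≅ Z^8.

Boundary ∂_1: C_1 → C_0 sends each edge [p,q] (with p < q) to q − p.
The resulting 6×12 matrix has rank 5, and its Smith normal form has invariant factors (1,1,1,1,1).

Boundary ∂_2: C_2 → C_1 sends each 2-simplex [p,q,r] to [q,r] − [p,r] + [p,q]. For instance
  ∂abc = bc − ac + ab,
  ∂def = ef − df + de.
As a 12×8 matrix over Z this has rank 7, with invariant factors (1,1,1,1,1,1,1).

From H_k ≅ ker(∂_k) / im(∂_{k+1}) we obtain:

  H_0: rank C_0 − rank ∂_1 = 6 − 5 = 1, and the invariant factors of ∂_1 are all 1, so H_0 = Z.
  H_1: rank ker ∂_1 − rank ∂_2 = (12 − 5) − 7 = 0, and the invariant factors of ∂_2 are all 1, so H_1 = 0.
  H_2: rank ker ∂_2 − rank ∂_3 = (8 − 7) − 0 = 1, and there is no ∂_3, so H_2 = Z.

(K is a triangulation of the 2-sphere S^2.)

H_0 = Z,  H_1 = 0,  H_2 = Z.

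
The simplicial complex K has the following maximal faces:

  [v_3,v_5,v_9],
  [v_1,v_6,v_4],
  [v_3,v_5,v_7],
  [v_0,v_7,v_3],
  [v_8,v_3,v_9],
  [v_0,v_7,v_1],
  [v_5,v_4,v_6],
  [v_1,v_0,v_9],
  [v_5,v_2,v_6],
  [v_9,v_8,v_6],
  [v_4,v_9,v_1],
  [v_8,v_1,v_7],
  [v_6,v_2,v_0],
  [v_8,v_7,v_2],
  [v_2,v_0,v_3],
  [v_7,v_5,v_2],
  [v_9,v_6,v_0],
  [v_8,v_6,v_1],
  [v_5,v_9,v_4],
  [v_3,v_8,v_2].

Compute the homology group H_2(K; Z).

H_2 = 0.

Take the total order v_0 < v_1 < v_2 < v_3 < v_4 < v_5 < v_6 < v_7 < v_8 < v_9 on the vertex set. Then K (dimension 2) consists of the simplices:

  0-simplices (10): [v_0], [v_1], [v_2], [v_3], [v_4], [v_5], [v_6], [v_7], [v_8], [v_9]
  1-simplices (30): (30 of them)
  2-simplices (20): (20 of them)

giving chain groups C_0 ≅ Z^10, C_1 ≅ Z^30, C_2 ≅ Z^20.

Boundary ∂_1: C_1 → C_0 maps an edge to its endpoints' difference, ∂[p,q] = q − p. For instance
  ∂[v_1,v_9] = [v_9] − [v_1].
As a 10×30 matrix over Z this has rank 9, with invariant factors (1,1,1,1,1,1,1,1,1).

∂_2: C_2 → C_1 sends each 2-simplex [p,q,r] to [q,r] − [p,r] + [p,q]. For instance
  ∂[v_4,v_5,v_9] = [v_5,v_9] − [v_4,v_9] + [v_4,v_5],
  ∂[v_0,v_3,v_7] = [v_3,v_7] − [v_0,v_7] + [v_0,v_3].
The 30×20 boundary matrix has rank 20 and Smith normal form diag(1,1,1,1,1,1,1,1,1,1,1,1,1,1,1,1,1,1,1,2).

Reading off H_k = ker ∂_k / im ∂_{k+1}:

  H_2: rank ker ∂_2 − rank ∂_3 = (20 − 20) − 0 = 0, and there is no ∂_3, so H_2 ≅ 0.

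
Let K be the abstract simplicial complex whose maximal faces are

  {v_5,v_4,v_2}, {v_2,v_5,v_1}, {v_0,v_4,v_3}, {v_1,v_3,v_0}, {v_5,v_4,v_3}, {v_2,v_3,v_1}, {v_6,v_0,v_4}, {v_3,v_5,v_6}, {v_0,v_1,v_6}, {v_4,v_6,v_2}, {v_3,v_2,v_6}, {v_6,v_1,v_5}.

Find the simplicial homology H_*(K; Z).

H_0 ≅ Z,  H_1 ≅ Z/2,  H_2 = 0.

Take the total order v_0 < v_1 < v_2 < v_3 < v_4 < v_5 < v_6 on the vertex set. Then K (dimension 2) consists of the simplices:

  0-simplices (7): [v_0], [v_1], [v_2], [v_3], [v_4], [v_5], [v_6]
  1-simplices (18): (18 of them)
  2-simplices (12): (12 of them)

Hence C_0 ≅ Z^7, C_1 ≅ Z^18, C_2 ≅ Z^12.

∂_1: C_1 → C_0 is given by ∂[p,q] = [q] − [p].
As a 7×18 matrix over Z this has rank 6, with invariant factors (1,1,1,1,1,1).

∂_2: C_2 → C_1 acts by ∂[p,q,r] = [q,r] − [p,r] + [p,q]. For instance
  ∂[v_0,v_3,v_4] = [v_3,v_4] − [v_0,v_4] + [v_0,v_3],
  ∂[v_3,v_5,v_6] = [v_5,v_6] − [v_3,v_6] + [v_3,v_5].
As a 18×12 matrix over Z this has rank 12, with invariant factors (1,1,1,1,1,1,1,1,1,1,1,2).

From H_k ≅ ker(∂_k) / im(∂_{k+1}) we obtain:

  H_0: rank C_0 − rank ∂_1 = 7 − 6 = 1, and the invariant factors of ∂_1 are all 1, so H_0 ≅ Z.
  H_1: rank ker ∂_1 − rank ∂_2 = (18 − 6) − 12 = 0, and ∂_2 has invariant factor 2 > 1, so H_1 ≅ Z/2.
  H_2: rank ker ∂_2 − rank ∂_3 = (12 − 12) − 0 = 0, and there is no ∂_3, so H_2 ≅ 0.

As a check, the Euler characteristic is 7 − 18 + 12 = 1, which agrees with 1 − 0 + 0 = 1.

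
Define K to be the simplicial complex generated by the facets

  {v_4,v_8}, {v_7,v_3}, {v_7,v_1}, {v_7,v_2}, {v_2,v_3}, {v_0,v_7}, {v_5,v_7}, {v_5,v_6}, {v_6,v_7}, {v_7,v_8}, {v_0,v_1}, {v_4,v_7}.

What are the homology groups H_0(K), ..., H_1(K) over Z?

H_0 = Z,  H_1 = Z^4.

Fix the vertex order v_0 < v_1 < v_2 < v_3 < v_4 < v_5 < v_6 < v_7 < v_8 and write every simplex with vertices in increasing order. Then dim K = 1 and the simplices of K are:

  0-simplices (9): [v_0], [v_1], [v_2], [v_3], [v_4], [v_5], [v_6], [v_7], [v_8]
  1-simplices (12): [v_0,v_1], [v_0,v_7], [v_1,v_7], [v_2,v_3], [v_2,v_7], [v_3,v_7], [v_4,v_7], [v_4,v_8], [v_5,v_6], [v_5,v_7], [v_6,v_7], [v_7,v_8]

giving chain groups C_0 ≅ Z^9, C_1 ≅ Z^12.

∂_1: C_1 → C_0 is given by ∂[p,q] = [q] − [p]. For instance
  ∂[v_2,v_7] = [v_7] − [v_2].
As a 9×12 matrix over Z this has rank 8, with invariant factors (1,1,1,1,1,1,1,1).

Computing H_k = (kernel of ∂_k) / (image of ∂_{k+1}):

  H_0: rank C_0 − rank ∂_1 = 9 − 8 = 1, and the invariant factors of ∂_1 are all 1, so H_0 ≅ Z.
  H_1: rank ker ∂_1 − rank ∂_2 = (12 − 8) − 0 = 4, and there is no ∂_2, so H_1 ≅ Z^4.

As a check, the Euler characteristic is 9 − 12 = -3, which agrees with 1 − 4 = -3.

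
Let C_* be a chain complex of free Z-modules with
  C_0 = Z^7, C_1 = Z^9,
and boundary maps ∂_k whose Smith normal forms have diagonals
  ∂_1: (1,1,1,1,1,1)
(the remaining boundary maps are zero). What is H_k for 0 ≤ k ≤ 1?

H_0: b_0 = 7 − 0 − 6 = 1; torsion from ∂_1 factors > 1: none. So H_0 = Z.
H_1: b_1 = 9 − 6 − 0 = 3; torsion from ∂_2 factors > 1: none. So H_1 = Z^3.

H_0 = Z,  H_1 = Z^3.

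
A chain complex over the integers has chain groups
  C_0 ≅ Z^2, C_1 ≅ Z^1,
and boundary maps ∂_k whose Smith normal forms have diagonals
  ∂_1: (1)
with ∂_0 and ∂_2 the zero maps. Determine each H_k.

H_0: b_0 = 2 − 0 − 1 = 1; torsion from ∂_1 factors > 1: none. So H_0 ≅ Z.
H_1: b_1 = 1 − 1 − 0 = 0; torsion from ∂_2 factors > 1: none. So H_1 ≅ 0.

H_0 ≅ Z,  H_1 = 0.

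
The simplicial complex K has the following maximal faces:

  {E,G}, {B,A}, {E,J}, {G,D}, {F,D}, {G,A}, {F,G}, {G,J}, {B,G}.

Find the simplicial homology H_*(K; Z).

We work with the vertex ordering A < B < D < E < F < G < J. The simplices of K, each written with vertices in increasing order, are:

  0-simplices (7): A, B, D, E, F, G, J
  1-simplices (9): AB, AG, BG, DF, DG, EG, EJ, FG, GJ

Hence C_0 ≅ Z^7, C_1 ≅ Z^9.

∂_1: C_1 → C_0 sends each edge [p,q] (with p < q) to q − p. For instance
  ∂FG = G − F.
The resulting 7×9 matrix has rank 6, and its Smith normal form has invariant factors (1,1,1,1,1,1).

Now H_k = ker ∂_k / im ∂_{k+1}, so:

  H_0: rank C_0 − rank ∂_1 = 7 − 6 = 1, and the invariant factors of ∂_1 are all 1, so H_0 = Z.
  H_1: rank ker ∂_1 − rank ∂_2 = (9 − 6) − 0 = 3, and there is no ∂_2, so H_1 = Z^3.

H_0 = Z,  H_1 = Z^3.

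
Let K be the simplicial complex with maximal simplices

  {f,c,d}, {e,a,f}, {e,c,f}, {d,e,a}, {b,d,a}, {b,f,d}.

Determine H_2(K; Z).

H_2 ≅ 0.

Take the total order a < b < c < d < e < f on the vertex set. Then K (dimension 2) consists of the simplices:

  0-simplices (6): a, b, c, d, e, f
  1-simplices (12): ab, ad, ae, af, bd, bf, cd, ce, cf, de, df, ef
  2-simplices (6): abd, ade, aef, bdf, cdf, cef

Hence C_0 ≅ Z^6, C_1 ≅ Z^12, C_2 ≅ Z^6.

The boundary map ∂_1: C_1 → C_0 maps an edge to its endpoints' difference, ∂[p,q] = q − p. For instance
  ∂cf = f − c.
As a 6×12 matrix over Z this has rank 5, with invariant factors (1,1,1,1,1).

∂_2: C_2 → C_1 sends each 2-simplex [p,q,r] to [q,r] − [p,r] + [p,q]. For instance
  ∂cef = ef − cf + ce,
  ∂abd = bd − ad + ab.
This gives a 12×6 integer matrix of rank 6; reducing to Smith normal form yields diagonal entries (1,1,1,1,1,1).

From H_k ≅ ker(∂_k) / im(∂_{k+1}) we obtain:

  H_2: rank ker ∂_2 − rank ∂_3 = (6 − 6) − 0 = 0, and there is no ∂_3, so H_2 = 0.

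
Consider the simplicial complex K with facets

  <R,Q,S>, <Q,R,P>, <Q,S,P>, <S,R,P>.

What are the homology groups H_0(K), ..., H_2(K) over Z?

Take the total order P < Q < R < S on the vertex set. Then K (dimension 2) consists of the simplices:

  0-simplices (4): P, Q, R, S
  1-simplices (6): PQ, PR, PS, QR, QS, RS
  2-simplices (4): PQR, PQS, PRS, QRS

Hence C_0 ≅ Z^4, C_1 ≅ Z^6, C_2 ≅ Z^4.

∂_1: C_1 → C_0 sends each edge [p,q] (with p < q) to q − p. For instance
  ∂PQ = Q − P.
This gives a 4×6 integer matrix of rank 3; reducing to Smith normal form yields diagonal entries (1,1,1).

The boundary map ∂_2: C_2 → C_1 maps a triangle to the signed sum of its edges. For instance
  ∂PRS = RS − PS + PR,
  ∂PQR = QR − PR + PQ.
The 6×4 boundary matrix has rank 3 and Smith normal form diag(1,1,1).

Reading off H_k = ker ∂_k / im ∂_{k+1}:

  H_0: rank C_0 − rank ∂_1 = 4 − 3 = 1, and the invariant factors of ∂_1 are all 1, so H_0 = Z.
  H_1: rank ker ∂_1 − rank ∂_2 = (6 − 3) − 3 = 0, and the invariant factors of ∂_2 are all 1, so H_1 = 0.
  H_2: rank ker ∂_2 − rank ∂_3 = (4 − 3) − 0 = 1, and there is no ∂_3, so H_2 = Z.

(K is a triangulation of the 2-sphere S^2.)

H_0 = Z,  H_1 = 0,  H_2 = Z.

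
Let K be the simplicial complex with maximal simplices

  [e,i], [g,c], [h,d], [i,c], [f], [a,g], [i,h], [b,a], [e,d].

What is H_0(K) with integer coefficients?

H_0 ≅ Z^2.

We work with the vertex ordering a < b < c < d < e < f < g < h < i. The simplices of K, each written with vertices in increasing order, are:

  0-simplices (9): a, b, c, d, e, f, g, h, i
  1-simplices (8): ab, ag, cg, ci, de, dh, ei, hi

Hence C_0 ≅ Z^9, C_1 ≅ Z^8.

Boundary ∂_1: C_1 → C_0 maps an edge to its endpoints' difference, ∂[p,q] = q − p. For instance
  ∂de = e − d.
The resulting 9×8 matrix has rank 7, and its Smith normal form has invariant factors (1,1,1,1,1,1,1).

From H_k ≅ ker(∂_k) / im(∂_{k+1}) we obtain:

  H_0: rank C_0 − rank ∂_1 = 9 − 7 = 2, and the invariant factors of ∂_1 are all 1, so H_0 ≅ Z^2.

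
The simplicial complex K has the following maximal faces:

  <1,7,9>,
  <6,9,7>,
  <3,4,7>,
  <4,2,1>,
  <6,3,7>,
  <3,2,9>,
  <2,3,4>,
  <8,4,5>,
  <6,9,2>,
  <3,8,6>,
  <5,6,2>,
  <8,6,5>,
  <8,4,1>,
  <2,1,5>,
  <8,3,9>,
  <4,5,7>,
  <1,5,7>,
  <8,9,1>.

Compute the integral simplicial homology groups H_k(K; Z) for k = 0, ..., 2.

H_0 ≅ Z,  H_1 ≅ Z ⊕ Z/2Z,  H_2 = 0.

Fix the vertex order 1 < 2 < 3 < 4 < 5 < 6 < 7 < 8 < 9 and write every simplex with vertices in increasing order. Then dim K = 2 and the simplices of K are:

  0-simplices (9): [1], [2], [3], [4], [5], [6], [7], [8], [9]
  1-simplices (27): (27 of them)
  2-simplices (18): [1,2,4], [1,2,5], [1,4,8], [1,5,7], [1,7,9], [1,8,9], [2,3,4], [2,3,9], [2,5,6], [2,6,9], [3,4,7], [3,6,7], [3,6,8], [3,8,9], [4,5,7], [4,5,8], [5,6,8], [6,7,9]

giving chain groups C_0 ≅ Z^9, C_1 ≅ Z^27, C_2 ≅ Z^18.

Boundary ∂_1: C_1 → C_0 is given by ∂[p,q] = [q] − [p]. For instance
  ∂[1,5] = [5] − [1].
This gives a 9×27 integer matrix of rank 8; reducing to Smith normal form yields diagonal entries (1,1,1,1,1,1,1,1).

Boundary ∂_2: C_2 → C_1 sends each 2-simplex [p,q,r] to [q,r] − [p,r] + [p,q]. For instance
  ∂[3,8,9] = [8,9] − [3,9] + [3,8],
  ∂[1,2,5] = [2,5] − [1,5] + [1,2].
The 27×18 boundary matrix has rank 18 and Smith normal form diag(1,1,1,1,1,1,1,1,1,1,1,1,1,1,1,1,1,2).

Computing H_k = (kernel of ∂_k) / (image of ∂_{k+1}):

  H_0: rank C_0 − rank ∂_1 = 9 − 8 = 1, and the invariant factors of ∂_1 are all 1, so H_0 ≅ Z.
  H_1: rank ker ∂_1 − rank ∂_2 = (27 − 8) − 18 = 1, and ∂_2 has invariant factor 2 > 1, so H_1 ≅ Z ⊕ Z/2Z.
  H_2: rank ker ∂_2 − rank ∂_3 = (18 − 18) − 0 = 0, and there is no ∂_3, so H_2 ≅ 0.

As a check, the Euler characteristic is 9 − 27 + 18 = 0, which agrees with 1 − 1 + 0 = 0.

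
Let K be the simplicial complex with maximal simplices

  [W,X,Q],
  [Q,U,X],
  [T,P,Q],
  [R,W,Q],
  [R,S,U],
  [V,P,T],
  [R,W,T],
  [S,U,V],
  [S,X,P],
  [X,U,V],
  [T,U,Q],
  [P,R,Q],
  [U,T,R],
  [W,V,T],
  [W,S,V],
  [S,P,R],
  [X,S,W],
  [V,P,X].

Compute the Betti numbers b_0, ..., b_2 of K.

b_0 = 1, b_1 = 1, b_2 = 0.

We work with the vertex ordering P < Q < R < S < T < U < V < W < X. The simplices of K, each written with vertices in increasing order, are:

  0-simplices (9): P, Q, R, S, T, U, V, W, X
  1-simplices (27): PQ, PR, PS, PT, PV, PX, QR, QT, QU, QW, QX, RS, RT, RU, RW, SU, SV, SW, SX, TU, TV, TW, UV, UX, VW, VX, WX
  2-simplices (18): PQR, PQT, PRS, PSX, PTV, PVX, QRW, QTU, QUX, QWX, RSU, RTU, RTW, SUV, SVW, SWX, TVW, UVX

giving chain groups C_0 ≅ Z^9, C_1 ≅ Z^27, C_2 ≅ Z^18.

Boundary ∂_1: C_1 → C_0 is given by ∂[p,q] = [q] − [p]. For instance
  ∂UX = X − U.
As a 9×27 matrix over Z this has rank 8, with invariant factors (1,1,1,1,1,1,1,1).

Boundary ∂_2: C_2 → C_1 sends each 2-simplex [p,q,r] to [q,r] − [p,r] + [p,q]. For instance
  ∂SUV = UV − SV + SU,
  ∂PRS = RS − PS + PR.
As a 27×18 matrix over Z this has rank 18, with invariant factors (1,1,1,1,1,1,1,1,1,1,1,1,1,1,1,1,1,2).

Reading off H_k = ker ∂_k / im ∂_{k+1}:

  H_0: rank C_0 − rank ∂_1 = 9 − 8 = 1, and the invariant factors of ∂_1 are all 1, so H_0 ≅ Z.
  H_1: rank ker ∂_1 − rank ∂_2 = (27 − 8) − 18 = 1, and ∂_2 has invariant factor 2 > 1, so H_1 ≅ Z ⊕ Z/2Z.
  H_2: rank ker ∂_2 − rank ∂_3 = (18 − 18) − 0 = 0, and there is no ∂_3, so H_2 ≅ 0.

Hence the Betti numbers are b_0 = 1, b_1 = 1, b_2 = 0.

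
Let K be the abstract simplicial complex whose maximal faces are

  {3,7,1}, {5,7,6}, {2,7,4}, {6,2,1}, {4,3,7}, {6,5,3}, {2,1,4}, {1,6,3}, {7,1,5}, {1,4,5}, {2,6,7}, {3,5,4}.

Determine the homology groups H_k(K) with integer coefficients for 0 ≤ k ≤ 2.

H_0 = Z,  H_1 = Z/2,  H_2 = 0.

Take the total order 1 < 2 < 3 < 4 < 5 < 6 < 7 on the vertex set. Then K (dimension 2) consists of the simplices:

  0-simplices (7): [1], [2], [3], [4], [5], [6], [7]
  1-simplices (18): [1,2], [1,3], [1,4], [1,5], [1,6], [1,7], [2,4], [2,6], [2,7], [3,4], [3,5], [3,6], [3,7], [4,5], [4,7], [5,6], [5,7], [6,7]
  2-simplices (12): [1,2,4], [1,2,6], [1,3,6], [1,3,7], [1,4,5], [1,5,7], [2,4,7], [2,6,7], [3,4,5], [3,4,7], [3,5,6], [5,6,7]

giving chain groups C_0 ≅ Z^7, C_1 ≅ Z^18, C_2 ≅ Z^12.

Boundary ∂_1: C_1 → C_0 is given by ∂[p,q] = [q] − [p].
This gives a 7×18 integer matrix of rank 6; reducing to Smith normal form yields diagonal entries (1,1,1,1,1,1).

Boundary ∂_2: C_2 → C_1 acts by ∂[p,q,r] = [q,r] − [p,r] + [p,q]. For instance
  ∂[2,6,7] = [6,7] − [2,7] + [2,6],
  ∂[1,2,4] = [2,4] − [1,4] + [1,2].
The 18×12 boundary matrix has rank 12 and Smith normal form diag(1,1,1,1,1,1,1,1,1,1,1,2).

From H_k ≅ ker(∂_k) / im(∂_{k+1}) we obtain:

  H_0: rank C_0 − rank ∂_1 = 7 − 6 = 1, and the invariant factors of ∂_1 are all 1, so H_0 ≅ Z.
  H_1: rank ker ∂_1 − rank ∂_2 = (18 − 6) − 12 = 0, and ∂_2 has invariant factor 2 > 1, so H_1 ≅ Z/2.
  H_2: rank ker ∂_2 − rank ∂_3 = (12 − 12) − 0 = 0, and there is no ∂_3, so H_2 ≅ 0.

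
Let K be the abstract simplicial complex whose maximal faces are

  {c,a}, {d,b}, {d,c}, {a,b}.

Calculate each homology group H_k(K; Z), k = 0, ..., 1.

H_0 ≅ Z,  H_1 ≅ Z.

Take the total order a < b < c < d on the vertex set. Then K (dimension 1) consists of the simplices:

  0-simplices (4): a, b, c, d
  1-simplices (4): ab, ac, bd, cd

Hence C_0 ≅ Z^4, C_1 ≅ Z^4.

∂_1: C_1 → C_0 is given by ∂[p,q] = [q] − [p].
This gives a 4×4 integer matrix of rank 3; reducing to Smith normal form yields diagonal entries (1,1,1).

Computing H_k = (kernel of ∂_k) / (image of ∂_{k+1}):

  H_0: rank C_0 − rank ∂_1 = 4 − 3 = 1, and the invariant factors of ∂_1 are all 1, so H_0 ≅ Z.
  H_1: rank ker ∂_1 − rank ∂_2 = (4 − 3) − 0 = 1, and there is no ∂_2, so H_1 ≅ Z.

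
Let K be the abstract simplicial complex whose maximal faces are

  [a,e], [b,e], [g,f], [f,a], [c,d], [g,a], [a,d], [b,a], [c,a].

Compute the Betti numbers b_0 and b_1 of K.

b_0 = 1, b_1 = 3.

We work with the vertex ordering a < b < c < d < e < f < g. The simplices of K, each written with vertices in increasing order, are:

  0-simplices (7): a, b, c, d, e, f, g
  1-simplices (9): ab, ac, ad, ae, af, ag, be, cd, fg

so the chain groups are C_0 ≅ Z^7, C_1 ≅ Z^9.

Boundary ∂_1: C_1 → C_0 sends each edge [p,q] (with p < q) to q − p. For instance
  ∂cd = d − c.
As a 7×9 matrix over Z this has rank 6, with invariant factors (1,1,1,1,1,1).

Computing H_k = (kernel of ∂_k) / (image of ∂_{k+1}):

  H_0: rank C_0 − rank ∂_1 = 7 − 6 = 1, and the invariant factors of ∂_1 are all 1, so H_0 ≅ Z.
  H_1: rank ker ∂_1 − rank ∂_2 = (9 − 6) − 0 = 3, and there is no ∂_2, so H_1 ≅ Z^3.

As a check, the Euler characteristic is 7 − 9 = -2, which agrees with 1 − 3 = -2.

Hence the Betti numbers are b_0 = 1, b_1 = 3.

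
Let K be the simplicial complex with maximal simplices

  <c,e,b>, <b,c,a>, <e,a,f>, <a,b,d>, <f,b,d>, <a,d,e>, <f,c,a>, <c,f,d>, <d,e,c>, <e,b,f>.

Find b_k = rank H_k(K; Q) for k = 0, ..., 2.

b_0 = 1, b_1 = 0, b_2 = 0.

Fix the vertex order a < b < c < d < e < f and write every simplex with vertices in increasing order. Then dim K = 2 and the simplices of K are:

  0-simplices (6): a, b, c, d, e, f
  1-simplices (15): ab, ac, ad, ae, af, bc, bd, be, bf, cd, ce, cf, de, df, ef
  2-simplices (10): abc, abd, acf, ade, aef, bce, bdf, bef, cde, cdf

giving chain groups C_0 ≅ Z^6, C_1 ≅ Z^15, C_2 ≅ Z^10.

∂_1: C_1 → C_0 maps an edge to its endpoints' difference, ∂[p,q] = q − p. For instance
  ∂ad = d − a.
The resulting 6×15 matrix has rank 5, and its Smith normal form has invariant factors (1,1,1,1,1).

∂_2: C_2 → C_1 sends each 2-simplex [p,q,r] to [q,r] − [p,r] + [p,q]. For instance
  ∂abd = bd − ad + ab,
  ∂cdf = df − cf + cd.
The resulting 15×10 matrix has rank 10, and its Smith normal form has invariant factors (1,1,1,1,1,1,1,1,1,2).

Reading off H_k = ker ∂_k / im ∂_{k+1}:

  H_0: rank C_0 − rank ∂_1 = 6 − 5 = 1, and the invariant factors of ∂_1 are all 1, so H_0 ≅ Z.
  H_1: rank ker ∂_1 − rank ∂_2 = (15 − 5) − 10 = 0, and ∂_2 has invariant factor 2 > 1, so H_1 ≅ Z/2.
  H_2: rank ker ∂_2 − rank ∂_3 = (10 − 10) − 0 = 0, and there is no ∂_3, so H_2 ≅ 0.

(K is a triangulation of the real projective plane RP^2.)

Hence the Betti numbers are b_0 = 1, b_1 = 0, b_2 = 0.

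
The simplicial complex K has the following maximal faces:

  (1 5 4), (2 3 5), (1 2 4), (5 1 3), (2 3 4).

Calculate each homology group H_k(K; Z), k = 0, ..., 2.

Fix the vertex order 1 < 2 < 3 < 4 < 5 and write every simplex with vertices in increasing order. Then dim K = 2 and the simplices of K are:

  0-simplices (5): [1], [2], [3], [4], [5]
  1-simplices (10): [1,2], [1,3], [1,4], [1,5], [2,3], [2,4], [2,5], [3,4], [3,5], [4,5]
  2-simplices (5): [1,2,4], [1,3,5], [1,4,5], [2,3,4], [2,3,5]

so the chain groups are C_0 ≅ Z^5, C_1 ≅ Z^10, C_2 ≅ Z^5.

Boundary ∂_1: C_1 → C_0 maps an edge to its endpoints' difference, ∂[p,q] = q − p. For instance
  ∂[1,4] = [4] − [1].
As a 5×10 matrix over Z this has rank 4, with invariant factors (1,1,1,1).

The boundary map ∂_2: C_2 → C_1 acts by ∂[p,q,r] = [q,r] − [p,r] + [p,q]. For instance
  ∂[1,4,5] = [4,5] − [1,5] + [1,4],
  ∂[2,3,4] = [3,4] − [2,4] + [2,3].
As a 10×5 matrix over Z this has rank 5, with invariant factors (1,1,1,1,1).

Computing H_k = (kernel of ∂_k) / (image of ∂_{k+1}):

  H_0: rank C_0 − rank ∂_1 = 5 − 4 = 1, and the invariant factors of ∂_1 are all 1, so H_0 = Z.
  H_1: rank ker ∂_1 − rank ∂_2 = (10 − 4) − 5 = 1, and the invariant factors of ∂_2 are all 1, so H_1 = Z.
  H_2: rank ker ∂_2 − rank ∂_3 = (5 − 5) − 0 = 0, and there is no ∂_3, so H_2 = 0.

H_0 ≅ Z,  H_1 ≅ Z,  H_2 = 0.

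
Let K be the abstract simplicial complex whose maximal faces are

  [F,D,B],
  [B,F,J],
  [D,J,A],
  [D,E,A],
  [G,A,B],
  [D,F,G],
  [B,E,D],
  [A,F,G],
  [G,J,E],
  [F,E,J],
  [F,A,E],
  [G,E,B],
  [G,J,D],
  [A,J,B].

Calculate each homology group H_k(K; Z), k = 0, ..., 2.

H_0 = Z,  H_1 = Z^2,  H_2 = Z.

We work with the vertex ordering A < B < D < E < F < G < J. The simplices of K, each written with vertices in increasing order, are:

  0-simplices (7): A, B, D, E, F, G, J
  1-simplices (21): AB, AD, AE, AF, AG, AJ, BD, BE, BF, BG, BJ, DE, DF, DG, DJ, EF, EG, EJ, FG, FJ, GJ
  2-simplices (14): ABG, ABJ, ADE, ADJ, AEF, AFG, BDE, BDF, BEG, BFJ, DFG, DGJ, EFJ, EGJ

giving chain groups C_0 ≅ Z^7, C_1 ≅ Z^21, C_2 ≅ Z^14.

Boundary ∂_1: C_1 → C_0 maps an edge to its endpoints' difference, ∂[p,q] = q − p.
The 7×21 boundary matrix has rank 6 and Smith normal form diag(1,1,1,1,1,1).

The boundary map ∂_2: C_2 → C_1 maps a triangle to the signed sum of its edges. For instance
  ∂ABJ = BJ − AJ + AB,
  ∂BFJ = FJ − BJ + BF.
This gives a 21×14 integer matrix of rank 13; reducing to Smith normal form yields diagonal entries (1,1,1,1,1,1,1,1,1,1,1,1,1).

Now H_k = ker ∂_k / im ∂_{k+1}, so:

  H_0: rank C_0 − rank ∂_1 = 7 − 6 = 1, and the invariant factors of ∂_1 are all 1, so H_0 = Z.
  H_1: rank ker ∂_1 − rank ∂_2 = (21 − 6) − 13 = 2, and the invariant factors of ∂_2 are all 1, so H_1 = Z^2.
  H_2: rank ker ∂_2 − rank ∂_3 = (14 − 13) − 0 = 1, and there is no ∂_3, so H_2 = Z.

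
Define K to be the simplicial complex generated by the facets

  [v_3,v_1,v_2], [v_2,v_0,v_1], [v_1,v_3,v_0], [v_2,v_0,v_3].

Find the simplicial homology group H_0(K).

Fix the vertex order v_0 < v_1 < v_2 < v_3 and write every simplex with vertices in increasing order. Then dim K = 2 and the simplices of K are:

  0-simplices (4): [v_0], [v_1], [v_2], [v_3]
  1-simplices (6): [v_0,v_1], [v_0,v_2], [v_0,v_3], [v_1,v_2], [v_1,v_3], [v_2,v_3]
  2-simplices (4): [v_0,v_1,v_2], [v_0,v_1,v_3], [v_0,v_2,v_3], [v_1,v_2,v_3]

so the chain groups are C_0 ≅ Z^4, C_1 ≅ Z^6, C_2 ≅ Z^4.

The boundary map ∂_1: C_1 → C_0 maps an edge to its endpoints' difference, ∂[p,q] = q − p.
This gives a 4×6 integer matrix of rank 3; reducing to Smith normal form yields diagonal entries (1,1,1).

Boundary ∂_2: C_2 → C_1 acts by ∂[p,q,r] = [q,r] − [p,r] + [p,q]. For instance
  ∂[v_0,v_1,v_3] = [v_1,v_3] − [v_0,v_3] + [v_0,v_1],
  ∂[v_0,v_1,v_2] = [v_1,v_2] − [v_0,v_2] + [v_0,v_1].
The resulting 6×4 matrix has rank 3, and its Smith normal form has invariant factors (1,1,1).

Reading off H_k = ker ∂_k / im ∂_{k+1}:

  H_0: rank C_0 − rank ∂_1 = 4 − 3 = 1, and the invariant factors of ∂_1 are all 1, so H_0 = Z.

H_0 ≅ Z.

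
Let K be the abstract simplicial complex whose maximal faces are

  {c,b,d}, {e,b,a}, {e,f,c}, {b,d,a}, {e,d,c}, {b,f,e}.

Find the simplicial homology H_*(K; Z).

H_0 ≅ Z,  H_1 ≅ Z,  H_2 = 0.

Order the vertices as a < b < c < d < e < f. Listing each simplex with vertices in this order, K has dimension 2 with simplices:

  0-simplices (6): a, b, c, d, e, f
  1-simplices (12): ab, ad, ae, bc, bd, be, bf, cd, ce, cf, de, ef
  2-simplices (6): abd, abe, bcd, bef, cde, cef

Hence C_0 ≅ Z^6, C_1 ≅ Z^12, C_2 ≅ Z^6.

Boundary ∂_1: C_1 → C_0 sends each edge [p,q] (with p < q) to q − p.
The resulting 6×12 matrix has rank 5, and its Smith normal form has invariant factors (1,1,1,1,1).

The boundary map ∂_2: C_2 → C_1 acts by ∂[p,q,r] = [q,r] − [p,r] + [p,q]. For instance
  ∂abe = be − ae + ab,
  ∂cde = de − ce + cd.
The resulting 12×6 matrix has rank 6, and its Smith normal form has invariant factors (1,1,1,1,1,1).

Reading off H_k = ker ∂_k / im ∂_{k+1}:

  H_0: rank C_0 − rank ∂_1 = 6 − 5 = 1, and the invariant factors of ∂_1 are all 1, so H_0 ≅ Z.
  H_1: rank ker ∂_1 − rank ∂_2 = (12 − 5) − 6 = 1, and the invariant factors of ∂_2 are all 1, so H_1 ≅ Z.
  H_2: rank ker ∂_2 − rank ∂_3 = (6 − 6) − 0 = 0, and there is no ∂_3, so H_2 ≅ 0.

As a check, the Euler characteristic is 6 − 12 + 6 = 0, which agrees with 1 − 1 + 0 = 0.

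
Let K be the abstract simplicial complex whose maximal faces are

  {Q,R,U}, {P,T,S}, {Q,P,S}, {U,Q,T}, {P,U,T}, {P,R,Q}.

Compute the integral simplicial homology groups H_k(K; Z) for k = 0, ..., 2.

Order the vertices as P < Q < R < S < T < U. Listing each simplex with vertices in this order, K has dimension 2 with simplices:

  0-simplices (6): P, Q, R, S, T, U
  1-simplices (12): PQ, PR, PS, PT, PU, QR, QS, QT, QU, RU, ST, TU
  2-simplices (6): PQR, PQS, PST, PTU, QRU, QTU

so the chain groups are C_0 ≅ Z^6, C_1 ≅ Z^12, C_2 ≅ Z^6.

Boundary ∂_1: C_1 → C_0 sends each edge [p,q] (with p < q) to q − p. For instance
  ∂RU = U − R.
The 6×12 boundary matrix has rank 5 and Smith normal form diag(1,1,1,1,1).

Boundary ∂_2: C_2 → C_1 acts by ∂[p,q,r] = [q,r] − [p,r] + [p,q]. For instance
  ∂QTU = TU − QU + QT,
  ∂QRU = RU − QU + QR.
This gives a 12×6 integer matrix of rank 6; reducing to Smith normal form yields diagonal entries (1,1,1,1,1,1).

From H_k ≅ ker(∂_k) / im(∂_{k+1}) we obtain:

  H_0: rank C_0 − rank ∂_1 = 6 − 5 = 1, and the invariant factors of ∂_1 are all 1, so H_0 = Z.
  H_1: rank ker ∂_1 − rank ∂_2 = (12 − 5) − 6 = 1, and the invariant factors of ∂_2 are all 1, so H_1 = Z.
  H_2: rank ker ∂_2 − rank ∂_3 = (6 − 6) − 0 = 0, and there is no ∂_3, so H_2 = 0.

H_0 ≅ Z,  H_1 ≅ Z,  H_2 = 0.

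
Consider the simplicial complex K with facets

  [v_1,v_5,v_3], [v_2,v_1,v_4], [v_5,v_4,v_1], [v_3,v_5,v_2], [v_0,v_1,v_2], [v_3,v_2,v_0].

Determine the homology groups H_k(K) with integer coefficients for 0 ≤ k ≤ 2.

H_0 ≅ Z,  H_1 ≅ Z,  H_2 = 0.

Fix the vertex order v_0 < v_1 < v_2 < v_3 < v_4 < v_5 and write every simplex with vertices in increasing order. Then dim K = 2 and the simplices of K are:

  0-simplices (6): [v_0], [v_1], [v_2], [v_3], [v_4], [v_5]
  1-simplices (12): [v_0,v_1], [v_0,v_2], [v_0,v_3], [v_1,v_2], [v_1,v_3], [v_1,v_4], [v_1,v_5], [v_2,v_3], [v_2,v_4], [v_2,v_5], [v_3,v_5], [v_4,v_5]
  2-simplices (6): [v_0,v_1,v_2], [v_0,v_2,v_3], [v_1,v_2,v_4], [v_1,v_3,v_5], [v_1,v_4,v_5], [v_2,v_3,v_5]

so the chain groups are C_0 ≅ Z^6, C_1 ≅ Z^12, C_2 ≅ Z^6.

∂_1: C_1 → C_0 sends each edge [p,q] (with p < q) to q − p. For instance
  ∂[v_2,v_3] = [v_3] − [v_2].
This gives a 6×12 integer matrix of rank 5; reducing to Smith normal form yields diagonal entries (1,1,1,1,1).

∂_2: C_2 → C_1 sends each 2-simplex [p,q,r] to [q,r] − [p,r] + [p,q]. For instance
  ∂[v_0,v_1,v_2] = [v_1,v_2] − [v_0,v_2] + [v_0,v_1],
  ∂[v_1,v_3,v_5] = [v_3,v_5] − [v_1,v_5] + [v_1,v_3].
The 12×6 boundary matrix has rank 6 and Smith normal form diag(1,1,1,1,1,1).

From H_k ≅ ker(∂_k) / im(∂_{k+1}) we obtain:

  H_0: rank C_0 − rank ∂_1 = 6 − 5 = 1, and the invariant factors of ∂_1 are all 1, so H_0 ≅ Z.
  H_1: rank ker ∂_1 − rank ∂_2 = (12 − 5) − 6 = 1, and the invariant factors of ∂_2 are all 1, so H_1 ≅ Z.
  H_2: rank ker ∂_2 − rank ∂_3 = (6 − 6) − 0 = 0, and there is no ∂_3, so H_2 ≅ 0.

As a check, the Euler characteristic is 6 − 12 + 6 = 0, which agrees with 1 − 1 + 0 = 0.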